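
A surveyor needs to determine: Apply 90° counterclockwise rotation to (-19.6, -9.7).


90° CCW: (x,y) -> (-y, x)
(-19.6,-9.7) -> (9.7, -19.6)

(9.7, -19.6)


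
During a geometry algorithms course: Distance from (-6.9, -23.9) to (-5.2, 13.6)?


dx=1.7, dy=37.5
d^2 = 1.7^2 + 37.5^2 = 1409.14
d = sqrt(1409.14) = 37.5385

37.5385


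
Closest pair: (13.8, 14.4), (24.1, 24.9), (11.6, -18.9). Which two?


d(P0,P1) = 14.7085, d(P0,P2) = 33.3726, d(P1,P2) = 45.5488
Closest: P0 and P1

Closest pair: (13.8, 14.4) and (24.1, 24.9), distance = 14.7085


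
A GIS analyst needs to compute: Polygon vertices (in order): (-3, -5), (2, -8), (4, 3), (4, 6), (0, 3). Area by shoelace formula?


Shoelace sum: ((-3)*(-8) - 2*(-5)) + (2*3 - 4*(-8)) + (4*6 - 4*3) + (4*3 - 0*6) + (0*(-5) - (-3)*3)
= 105
Area = |105|/2 = 52.5

52.5


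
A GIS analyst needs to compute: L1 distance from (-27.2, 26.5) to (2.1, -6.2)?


|(-27.2)-2.1| + |26.5-(-6.2)| = 29.3 + 32.7 = 62

62


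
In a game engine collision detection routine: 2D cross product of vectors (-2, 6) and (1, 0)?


u x v = u_x*v_y - u_y*v_x = (-2)*0 - 6*1
= 0 - 6 = -6

-6


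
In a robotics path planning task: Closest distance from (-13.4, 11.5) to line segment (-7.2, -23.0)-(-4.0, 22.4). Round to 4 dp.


Project P onto AB: t = 0.7466 (clamped to [0,1])
Closest point on segment: (-4.811, 10.8946)
Distance: 8.6104

8.6104


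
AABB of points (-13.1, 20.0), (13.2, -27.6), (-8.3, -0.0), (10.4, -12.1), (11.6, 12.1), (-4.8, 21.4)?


x range: [-13.1, 13.2]
y range: [-27.6, 21.4]
Bounding box: (-13.1,-27.6) to (13.2,21.4)

(-13.1,-27.6) to (13.2,21.4)


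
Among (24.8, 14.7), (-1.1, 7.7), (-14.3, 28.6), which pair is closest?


d(P0,P1) = 26.8293, d(P0,P2) = 41.4972, d(P1,P2) = 24.7194
Closest: P1 and P2

Closest pair: (-1.1, 7.7) and (-14.3, 28.6), distance = 24.7194


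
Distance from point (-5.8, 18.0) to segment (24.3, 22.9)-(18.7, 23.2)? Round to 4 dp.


Project P onto AB: t = 1 (clamped to [0,1])
Closest point on segment: (18.7, 23.2)
Distance: 25.0458

25.0458


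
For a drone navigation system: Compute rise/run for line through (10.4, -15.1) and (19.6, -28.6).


slope = (y2-y1)/(x2-x1) = ((-28.6)-(-15.1))/(19.6-10.4) = (-13.5)/9.2 = -1.4674

-1.4674


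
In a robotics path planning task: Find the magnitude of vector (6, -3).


|u| = sqrt(6^2 + (-3)^2) = sqrt(45) = 6.7082

6.7082


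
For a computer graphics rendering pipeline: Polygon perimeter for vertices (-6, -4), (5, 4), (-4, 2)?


Sides: (-6, -4)->(5, 4): sqrt(185) = 13.601471, (5, 4)->(-4, 2): sqrt(85) = 9.219544, (-4, 2)->(-6, -4): sqrt(40) = 6.324555
Sum = 29.14557
Perimeter = 29.1456

29.1456


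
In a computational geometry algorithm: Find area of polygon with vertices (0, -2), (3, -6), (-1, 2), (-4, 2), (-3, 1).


Shoelace sum: (0*(-6) - 3*(-2)) + (3*2 - (-1)*(-6)) + ((-1)*2 - (-4)*2) + ((-4)*1 - (-3)*2) + ((-3)*(-2) - 0*1)
= 20
Area = |20|/2 = 10

10


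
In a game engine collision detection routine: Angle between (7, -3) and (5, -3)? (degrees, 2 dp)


u.v = 44, |u| = sqrt(58) = 7.6158, |v| = sqrt(34) = 5.831
cos(theta) = u.v/(|u||v|) = 44/sqrt(1972) = 0.99083
theta = acos(0.99083) = 7.77 degrees

7.77 degrees


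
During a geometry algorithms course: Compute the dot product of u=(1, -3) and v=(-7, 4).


u . v = u_x*v_x + u_y*v_y = 1*(-7) + (-3)*4
= (-7) + (-12) = -19

-19


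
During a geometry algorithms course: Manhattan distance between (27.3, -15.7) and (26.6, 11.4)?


|27.3-26.6| + |(-15.7)-11.4| = 0.7 + 27.1 = 27.8

27.8


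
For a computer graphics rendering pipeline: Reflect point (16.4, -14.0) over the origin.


Reflection over origin: (x,y) -> (-x,-y)
(16.4, -14) -> (-16.4, 14)

(-16.4, 14)


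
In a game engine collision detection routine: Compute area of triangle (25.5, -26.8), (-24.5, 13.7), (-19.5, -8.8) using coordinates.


Area = |x_A(y_B-y_C) + x_B(y_C-y_A) + x_C(y_A-y_B)|/2
= |573.75 + (-441) + 789.75|/2
= 922.5/2 = 461.25

461.25


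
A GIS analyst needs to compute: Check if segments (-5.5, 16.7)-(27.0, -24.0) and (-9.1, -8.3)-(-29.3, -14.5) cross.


Cross products: d1=-482.68, d2=540.96, d3=-959.02, d4=-1982.66
d1*d2 < 0 and d3*d4 < 0? no

No, they don't intersect


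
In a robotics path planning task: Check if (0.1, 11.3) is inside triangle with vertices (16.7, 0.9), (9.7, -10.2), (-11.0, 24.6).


Cross products: AB x AP = -257.06, BC x BP = -110.97, CA x CP = -105.34
All same sign? yes

Yes, inside


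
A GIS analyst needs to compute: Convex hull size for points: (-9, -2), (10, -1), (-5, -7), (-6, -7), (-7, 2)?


Convex hull vertices (CCW): (-9, -2), (-6, -7), (-5, -7), (10, -1), (-7, 2)
Count = 5

5


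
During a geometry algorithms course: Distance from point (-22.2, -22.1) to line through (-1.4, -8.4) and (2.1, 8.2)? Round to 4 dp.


|cross product| = 297.33
|line direction| = sqrt(287.81) = 16.965
Distance = 297.33/sqrt(287.81) = 17.5261

17.5261


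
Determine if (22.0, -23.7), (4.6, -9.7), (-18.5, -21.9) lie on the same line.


Cross product: (4.6-22)*((-21.9)-(-23.7)) - ((-9.7)-(-23.7))*((-18.5)-22)
= 535.68

No, not collinear


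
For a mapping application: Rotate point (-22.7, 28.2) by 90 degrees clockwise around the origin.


90° CW: (x,y) -> (y, -x)
(-22.7,28.2) -> (28.2, 22.7)

(28.2, 22.7)


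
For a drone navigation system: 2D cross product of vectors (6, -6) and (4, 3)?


u x v = u_x*v_y - u_y*v_x = 6*3 - (-6)*4
= 18 - (-24) = 42

42


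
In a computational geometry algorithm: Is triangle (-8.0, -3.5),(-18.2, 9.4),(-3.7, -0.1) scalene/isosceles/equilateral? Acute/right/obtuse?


Side lengths squared: AB^2=270.45, BC^2=300.5, CA^2=30.05
Sorted: [30.05, 270.45, 300.5]
By sides: Scalene, By angles: Right

Scalene, Right


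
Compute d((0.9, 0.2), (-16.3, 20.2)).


dx=-17.2, dy=20
d^2 = (-17.2)^2 + 20^2 = 695.84
d = sqrt(695.84) = 26.3788

26.3788


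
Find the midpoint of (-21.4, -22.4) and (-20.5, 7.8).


M = (((-21.4)+(-20.5))/2, ((-22.4)+7.8)/2)
= (-20.95, -7.3)

(-20.95, -7.3)


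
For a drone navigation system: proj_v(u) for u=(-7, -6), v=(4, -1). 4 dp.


u.v = -22, |v| = sqrt(17) = 4.1231
Scalar projection = u.v / |v| = -22 / sqrt(17) = -5.3358

-5.3358


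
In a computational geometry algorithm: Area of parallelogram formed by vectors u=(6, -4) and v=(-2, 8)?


|u x v| = |6*8 - (-4)*(-2)|
= |48 - 8| = 40

40


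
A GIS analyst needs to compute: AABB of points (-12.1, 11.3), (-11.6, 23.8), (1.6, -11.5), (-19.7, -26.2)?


x range: [-19.7, 1.6]
y range: [-26.2, 23.8]
Bounding box: (-19.7,-26.2) to (1.6,23.8)

(-19.7,-26.2) to (1.6,23.8)


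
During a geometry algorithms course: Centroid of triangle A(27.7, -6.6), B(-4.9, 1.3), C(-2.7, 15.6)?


Centroid = ((x_A+x_B+x_C)/3, (y_A+y_B+y_C)/3)
= ((27.7+(-4.9)+(-2.7))/3, ((-6.6)+1.3+15.6)/3)
= (6.7, 3.4333)

(6.7, 3.4333)


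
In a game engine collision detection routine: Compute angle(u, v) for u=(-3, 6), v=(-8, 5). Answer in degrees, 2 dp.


u.v = 54, |u| = sqrt(45) = 6.7082, |v| = sqrt(89) = 9.434
cos(theta) = u.v/(|u||v|) = 54/sqrt(4005) = 0.853282
theta = acos(0.853282) = 31.43 degrees

31.43 degrees


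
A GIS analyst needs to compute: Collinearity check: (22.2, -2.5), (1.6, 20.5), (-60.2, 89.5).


Cross product: (1.6-22.2)*(89.5-(-2.5)) - (20.5-(-2.5))*((-60.2)-22.2)
= 0

Yes, collinear


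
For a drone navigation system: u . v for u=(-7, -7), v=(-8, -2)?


u . v = u_x*v_x + u_y*v_y = (-7)*(-8) + (-7)*(-2)
= 56 + 14 = 70

70


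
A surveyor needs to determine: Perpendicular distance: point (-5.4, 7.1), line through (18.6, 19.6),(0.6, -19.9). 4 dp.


|cross product| = 723
|line direction| = sqrt(1884.25) = 43.4079
Distance = 723/sqrt(1884.25) = 16.6559

16.6559


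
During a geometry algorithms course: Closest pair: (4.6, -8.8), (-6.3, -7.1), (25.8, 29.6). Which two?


d(P0,P1) = 11.0318, d(P0,P2) = 43.8634, d(P1,P2) = 48.7576
Closest: P0 and P1

Closest pair: (4.6, -8.8) and (-6.3, -7.1), distance = 11.0318


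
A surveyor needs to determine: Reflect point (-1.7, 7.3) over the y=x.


Reflection over y=x: (x,y) -> (y,x)
(-1.7, 7.3) -> (7.3, -1.7)

(7.3, -1.7)


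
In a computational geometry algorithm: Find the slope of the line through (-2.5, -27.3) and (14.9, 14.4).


slope = (y2-y1)/(x2-x1) = (14.4-(-27.3))/(14.9-(-2.5)) = 41.7/17.4 = 2.3966

2.3966


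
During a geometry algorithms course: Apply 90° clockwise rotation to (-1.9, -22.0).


90° CW: (x,y) -> (y, -x)
(-1.9,-22) -> (-22, 1.9)

(-22, 1.9)


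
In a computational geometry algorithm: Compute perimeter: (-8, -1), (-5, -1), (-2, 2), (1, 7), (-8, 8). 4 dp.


Sides: (-8, -1)->(-5, -1): sqrt(9) = 3, (-5, -1)->(-2, 2): sqrt(18) = 4.242641, (-2, 2)->(1, 7): sqrt(34) = 5.830952, (1, 7)->(-8, 8): sqrt(82) = 9.055385, (-8, 8)->(-8, -1): sqrt(81) = 9
Sum = 31.128978
Perimeter = 31.129

31.129


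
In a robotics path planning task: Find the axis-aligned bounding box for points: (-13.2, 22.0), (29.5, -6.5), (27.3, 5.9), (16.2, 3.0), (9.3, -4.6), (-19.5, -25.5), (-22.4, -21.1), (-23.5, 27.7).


x range: [-23.5, 29.5]
y range: [-25.5, 27.7]
Bounding box: (-23.5,-25.5) to (29.5,27.7)

(-23.5,-25.5) to (29.5,27.7)


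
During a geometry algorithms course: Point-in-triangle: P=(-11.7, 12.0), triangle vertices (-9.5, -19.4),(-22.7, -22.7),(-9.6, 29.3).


Cross products: AB x AP = -421.74, BC x BP = -117.43, CA x CP = -104
All same sign? yes

Yes, inside


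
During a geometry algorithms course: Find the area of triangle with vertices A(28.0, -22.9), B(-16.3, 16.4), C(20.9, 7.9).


Area = |x_A(y_B-y_C) + x_B(y_C-y_A) + x_C(y_A-y_B)|/2
= |238 + (-502.04) + (-821.37)|/2
= 1085.41/2 = 542.705

542.705


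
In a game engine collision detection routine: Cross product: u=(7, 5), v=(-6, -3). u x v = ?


u x v = u_x*v_y - u_y*v_x = 7*(-3) - 5*(-6)
= (-21) - (-30) = 9

9


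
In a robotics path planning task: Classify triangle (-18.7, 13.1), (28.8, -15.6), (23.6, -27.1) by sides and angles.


Side lengths squared: AB^2=3079.94, BC^2=159.29, CA^2=3405.33
Sorted: [159.29, 3079.94, 3405.33]
By sides: Scalene, By angles: Obtuse

Scalene, Obtuse


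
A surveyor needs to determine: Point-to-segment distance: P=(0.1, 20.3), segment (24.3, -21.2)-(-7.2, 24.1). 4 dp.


Project P onto AB: t = 0.8679 (clamped to [0,1])
Closest point on segment: (-3.0395, 18.1169)
Distance: 3.824

3.824


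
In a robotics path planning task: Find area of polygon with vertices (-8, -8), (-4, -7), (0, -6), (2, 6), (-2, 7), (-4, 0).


Shoelace sum: ((-8)*(-7) - (-4)*(-8)) + ((-4)*(-6) - 0*(-7)) + (0*6 - 2*(-6)) + (2*7 - (-2)*6) + ((-2)*0 - (-4)*7) + ((-4)*(-8) - (-8)*0)
= 146
Area = |146|/2 = 73

73


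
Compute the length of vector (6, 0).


|u| = sqrt(6^2 + 0^2) = sqrt(36) = 6

6


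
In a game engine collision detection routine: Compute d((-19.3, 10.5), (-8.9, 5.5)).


dx=10.4, dy=-5
d^2 = 10.4^2 + (-5)^2 = 133.16
d = sqrt(133.16) = 11.5395

11.5395


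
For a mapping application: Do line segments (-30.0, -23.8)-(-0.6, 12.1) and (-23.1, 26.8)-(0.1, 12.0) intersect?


Cross products: d1=-1276.04, d2=-8.04, d3=1239.93, d4=-28.07
d1*d2 < 0 and d3*d4 < 0? no

No, they don't intersect


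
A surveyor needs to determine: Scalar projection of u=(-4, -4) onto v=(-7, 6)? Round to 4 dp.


u.v = 4, |v| = sqrt(85) = 9.2195
Scalar projection = u.v / |v| = 4 / sqrt(85) = 0.4339

0.4339


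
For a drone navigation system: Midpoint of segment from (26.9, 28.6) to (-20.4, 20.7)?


M = ((26.9+(-20.4))/2, (28.6+20.7)/2)
= (3.25, 24.65)

(3.25, 24.65)


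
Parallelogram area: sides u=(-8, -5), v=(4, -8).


|u x v| = |(-8)*(-8) - (-5)*4|
= |64 - (-20)| = 84

84


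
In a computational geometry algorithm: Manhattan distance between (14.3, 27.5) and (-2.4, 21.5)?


|14.3-(-2.4)| + |27.5-21.5| = 16.7 + 6 = 22.7

22.7


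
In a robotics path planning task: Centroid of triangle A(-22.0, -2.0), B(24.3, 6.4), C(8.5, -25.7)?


Centroid = ((x_A+x_B+x_C)/3, (y_A+y_B+y_C)/3)
= (((-22)+24.3+8.5)/3, ((-2)+6.4+(-25.7))/3)
= (3.6, -7.1)

(3.6, -7.1)


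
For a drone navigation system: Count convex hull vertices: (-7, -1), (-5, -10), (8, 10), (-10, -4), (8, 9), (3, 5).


Convex hull vertices (CCW): (-10, -4), (-5, -10), (8, 9), (8, 10), (-7, -1)
Count = 5

5


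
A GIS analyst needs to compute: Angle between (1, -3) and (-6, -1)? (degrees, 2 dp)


u.v = -3, |u| = sqrt(10) = 3.1623, |v| = sqrt(37) = 6.0828
cos(theta) = u.v/(|u||v|) = -3/sqrt(370) = -0.155963
theta = acos(-0.155963) = 98.97 degrees

98.97 degrees


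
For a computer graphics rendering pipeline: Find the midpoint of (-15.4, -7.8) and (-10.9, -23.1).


M = (((-15.4)+(-10.9))/2, ((-7.8)+(-23.1))/2)
= (-13.15, -15.45)

(-13.15, -15.45)


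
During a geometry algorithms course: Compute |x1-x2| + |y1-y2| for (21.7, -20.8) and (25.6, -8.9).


|21.7-25.6| + |(-20.8)-(-8.9)| = 3.9 + 11.9 = 15.8

15.8


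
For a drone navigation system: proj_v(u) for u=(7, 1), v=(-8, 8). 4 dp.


u.v = -48, |v| = sqrt(128) = 11.3137
Scalar projection = u.v / |v| = -48 / sqrt(128) = -4.2426

-4.2426


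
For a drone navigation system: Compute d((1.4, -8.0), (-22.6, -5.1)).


dx=-24, dy=2.9
d^2 = (-24)^2 + 2.9^2 = 584.41
d = sqrt(584.41) = 24.1746

24.1746


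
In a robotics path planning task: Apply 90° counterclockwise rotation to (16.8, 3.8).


90° CCW: (x,y) -> (-y, x)
(16.8,3.8) -> (-3.8, 16.8)

(-3.8, 16.8)


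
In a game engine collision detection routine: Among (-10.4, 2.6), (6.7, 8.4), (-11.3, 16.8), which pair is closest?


d(P0,P1) = 18.0569, d(P0,P2) = 14.2285, d(P1,P2) = 19.8635
Closest: P0 and P2

Closest pair: (-10.4, 2.6) and (-11.3, 16.8), distance = 14.2285


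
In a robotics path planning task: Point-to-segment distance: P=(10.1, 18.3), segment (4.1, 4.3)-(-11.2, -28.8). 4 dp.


Project P onto AB: t = 0 (clamped to [0,1])
Closest point on segment: (4.1, 4.3)
Distance: 15.2315

15.2315


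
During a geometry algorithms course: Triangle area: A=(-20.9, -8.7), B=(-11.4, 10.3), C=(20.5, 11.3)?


Area = |x_A(y_B-y_C) + x_B(y_C-y_A) + x_C(y_A-y_B)|/2
= |20.9 + (-228) + (-389.5)|/2
= 596.6/2 = 298.3

298.3


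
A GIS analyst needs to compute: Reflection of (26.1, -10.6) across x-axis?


Reflection over x-axis: (x,y) -> (x,-y)
(26.1, -10.6) -> (26.1, 10.6)

(26.1, 10.6)


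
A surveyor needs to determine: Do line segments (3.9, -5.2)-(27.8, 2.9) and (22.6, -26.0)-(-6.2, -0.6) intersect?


Cross products: d1=-124.06, d2=-964.4, d3=-648.59, d4=191.75
d1*d2 < 0 and d3*d4 < 0? no

No, they don't intersect


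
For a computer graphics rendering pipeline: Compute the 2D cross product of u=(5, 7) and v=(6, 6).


u x v = u_x*v_y - u_y*v_x = 5*6 - 7*6
= 30 - 42 = -12

-12


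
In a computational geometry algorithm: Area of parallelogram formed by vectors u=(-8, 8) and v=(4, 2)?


|u x v| = |(-8)*2 - 8*4|
= |(-16) - 32| = 48

48


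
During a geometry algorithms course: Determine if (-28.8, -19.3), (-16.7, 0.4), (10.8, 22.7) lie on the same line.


Cross product: ((-16.7)-(-28.8))*(22.7-(-19.3)) - (0.4-(-19.3))*(10.8-(-28.8))
= -271.92

No, not collinear


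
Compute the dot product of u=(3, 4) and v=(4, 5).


u . v = u_x*v_x + u_y*v_y = 3*4 + 4*5
= 12 + 20 = 32

32


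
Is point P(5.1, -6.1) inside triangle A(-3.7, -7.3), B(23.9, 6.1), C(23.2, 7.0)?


Cross products: AB x AP = -84.8, BC x BP = 25.46, CA x CP = 93.56
All same sign? no

No, outside


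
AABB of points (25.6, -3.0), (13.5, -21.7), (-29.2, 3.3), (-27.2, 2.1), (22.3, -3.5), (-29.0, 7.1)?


x range: [-29.2, 25.6]
y range: [-21.7, 7.1]
Bounding box: (-29.2,-21.7) to (25.6,7.1)

(-29.2,-21.7) to (25.6,7.1)


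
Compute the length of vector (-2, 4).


|u| = sqrt((-2)^2 + 4^2) = sqrt(20) = 4.4721

4.4721


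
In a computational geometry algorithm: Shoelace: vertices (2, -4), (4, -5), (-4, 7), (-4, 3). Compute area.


Shoelace sum: (2*(-5) - 4*(-4)) + (4*7 - (-4)*(-5)) + ((-4)*3 - (-4)*7) + ((-4)*(-4) - 2*3)
= 40
Area = |40|/2 = 20

20


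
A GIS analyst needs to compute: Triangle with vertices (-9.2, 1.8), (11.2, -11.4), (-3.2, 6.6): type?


Side lengths squared: AB^2=590.4, BC^2=531.36, CA^2=59.04
Sorted: [59.04, 531.36, 590.4]
By sides: Scalene, By angles: Right

Scalene, Right


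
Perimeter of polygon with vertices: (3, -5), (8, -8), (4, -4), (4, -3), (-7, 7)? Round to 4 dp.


Sides: (3, -5)->(8, -8): sqrt(34) = 5.830952, (8, -8)->(4, -4): sqrt(32) = 5.656854, (4, -4)->(4, -3): sqrt(1) = 1, (4, -3)->(-7, 7): sqrt(221) = 14.866069, (-7, 7)->(3, -5): sqrt(244) = 15.620499
Sum = 42.974374
Perimeter = 42.9744

42.9744


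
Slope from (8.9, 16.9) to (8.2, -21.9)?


slope = (y2-y1)/(x2-x1) = ((-21.9)-16.9)/(8.2-8.9) = (-38.8)/(-0.7) = 55.4286

55.4286


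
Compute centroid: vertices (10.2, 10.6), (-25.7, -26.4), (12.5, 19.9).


Centroid = ((x_A+x_B+x_C)/3, (y_A+y_B+y_C)/3)
= ((10.2+(-25.7)+12.5)/3, (10.6+(-26.4)+19.9)/3)
= (-1, 1.3667)

(-1, 1.3667)


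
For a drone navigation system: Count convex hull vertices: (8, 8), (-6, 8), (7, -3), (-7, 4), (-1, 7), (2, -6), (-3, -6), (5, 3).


Convex hull vertices (CCW): (-7, 4), (-3, -6), (2, -6), (7, -3), (8, 8), (-6, 8)
Count = 6

6


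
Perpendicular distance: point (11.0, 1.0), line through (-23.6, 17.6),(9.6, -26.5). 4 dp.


|cross product| = 974.74
|line direction| = sqrt(3047.05) = 55.2001
Distance = 974.74/sqrt(3047.05) = 17.6583

17.6583


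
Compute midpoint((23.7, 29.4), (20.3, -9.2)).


M = ((23.7+20.3)/2, (29.4+(-9.2))/2)
= (22, 10.1)

(22, 10.1)


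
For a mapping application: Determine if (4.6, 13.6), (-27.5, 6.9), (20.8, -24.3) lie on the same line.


Cross product: ((-27.5)-4.6)*((-24.3)-13.6) - (6.9-13.6)*(20.8-4.6)
= 1325.13

No, not collinear


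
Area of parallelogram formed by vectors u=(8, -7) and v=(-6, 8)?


|u x v| = |8*8 - (-7)*(-6)|
= |64 - 42| = 22

22


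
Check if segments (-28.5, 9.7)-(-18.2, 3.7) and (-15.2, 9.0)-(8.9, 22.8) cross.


Cross products: d1=200.41, d2=-86.33, d3=72.59, d4=359.33
d1*d2 < 0 and d3*d4 < 0? no

No, they don't intersect


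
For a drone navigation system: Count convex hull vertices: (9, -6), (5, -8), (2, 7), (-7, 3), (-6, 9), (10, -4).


Convex hull vertices (CCW): (-7, 3), (5, -8), (9, -6), (10, -4), (2, 7), (-6, 9)
Count = 6

6


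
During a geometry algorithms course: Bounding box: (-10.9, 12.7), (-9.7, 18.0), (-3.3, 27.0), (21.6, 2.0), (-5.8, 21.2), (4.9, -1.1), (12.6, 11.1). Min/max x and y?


x range: [-10.9, 21.6]
y range: [-1.1, 27]
Bounding box: (-10.9,-1.1) to (21.6,27)

(-10.9,-1.1) to (21.6,27)


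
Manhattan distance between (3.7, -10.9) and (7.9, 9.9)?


|3.7-7.9| + |(-10.9)-9.9| = 4.2 + 20.8 = 25

25


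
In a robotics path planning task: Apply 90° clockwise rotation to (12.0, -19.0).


90° CW: (x,y) -> (y, -x)
(12,-19) -> (-19, -12)

(-19, -12)


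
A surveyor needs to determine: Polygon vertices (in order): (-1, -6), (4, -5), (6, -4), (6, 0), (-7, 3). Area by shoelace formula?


Shoelace sum: ((-1)*(-5) - 4*(-6)) + (4*(-4) - 6*(-5)) + (6*0 - 6*(-4)) + (6*3 - (-7)*0) + ((-7)*(-6) - (-1)*3)
= 130
Area = |130|/2 = 65

65


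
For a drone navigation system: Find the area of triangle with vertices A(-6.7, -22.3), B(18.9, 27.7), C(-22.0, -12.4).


Area = |x_A(y_B-y_C) + x_B(y_C-y_A) + x_C(y_A-y_B)|/2
= |(-268.67) + 187.11 + 1100|/2
= 1018.44/2 = 509.22

509.22


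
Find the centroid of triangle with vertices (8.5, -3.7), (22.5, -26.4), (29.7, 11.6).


Centroid = ((x_A+x_B+x_C)/3, (y_A+y_B+y_C)/3)
= ((8.5+22.5+29.7)/3, ((-3.7)+(-26.4)+11.6)/3)
= (20.2333, -6.1667)

(20.2333, -6.1667)


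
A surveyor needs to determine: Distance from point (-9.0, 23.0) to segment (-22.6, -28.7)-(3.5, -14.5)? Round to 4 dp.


Project P onto AB: t = 1 (clamped to [0,1])
Closest point on segment: (3.5, -14.5)
Distance: 39.5285

39.5285


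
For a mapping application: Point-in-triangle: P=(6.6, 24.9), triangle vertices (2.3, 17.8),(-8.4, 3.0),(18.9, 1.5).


Cross products: AB x AP = -12.33, BC x BP = 620.37, CA x CP = -187.95
All same sign? no

No, outside


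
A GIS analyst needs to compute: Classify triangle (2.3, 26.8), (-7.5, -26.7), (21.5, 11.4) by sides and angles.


Side lengths squared: AB^2=2958.29, BC^2=2292.61, CA^2=605.8
Sorted: [605.8, 2292.61, 2958.29]
By sides: Scalene, By angles: Obtuse

Scalene, Obtuse


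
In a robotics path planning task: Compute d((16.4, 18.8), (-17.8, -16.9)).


dx=-34.2, dy=-35.7
d^2 = (-34.2)^2 + (-35.7)^2 = 2444.13
d = sqrt(2444.13) = 49.4381

49.4381


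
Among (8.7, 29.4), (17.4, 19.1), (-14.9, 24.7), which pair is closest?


d(P0,P1) = 13.4826, d(P0,P2) = 24.0635, d(P1,P2) = 32.7819
Closest: P0 and P1

Closest pair: (8.7, 29.4) and (17.4, 19.1), distance = 13.4826


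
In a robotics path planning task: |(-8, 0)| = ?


|u| = sqrt((-8)^2 + 0^2) = sqrt(64) = 8

8


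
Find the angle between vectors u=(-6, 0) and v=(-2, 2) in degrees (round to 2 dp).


u.v = 12, |u| = sqrt(36) = 6, |v| = sqrt(8) = 2.8284
cos(theta) = u.v/(|u||v|) = 12/sqrt(288) = 0.707107
theta = acos(0.707107) = 45 degrees

45 degrees


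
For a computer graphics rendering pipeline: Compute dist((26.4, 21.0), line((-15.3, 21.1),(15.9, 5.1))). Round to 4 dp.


|cross product| = 664.08
|line direction| = sqrt(1229.44) = 35.0634
Distance = 664.08/sqrt(1229.44) = 18.9394

18.9394


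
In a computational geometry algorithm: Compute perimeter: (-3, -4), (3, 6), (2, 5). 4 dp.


Sides: (-3, -4)->(3, 6): sqrt(136) = 11.661904, (3, 6)->(2, 5): sqrt(2) = 1.414214, (2, 5)->(-3, -4): sqrt(106) = 10.29563
Sum = 23.371748
Perimeter = 23.3717

23.3717


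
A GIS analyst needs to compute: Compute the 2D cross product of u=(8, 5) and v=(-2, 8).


u x v = u_x*v_y - u_y*v_x = 8*8 - 5*(-2)
= 64 - (-10) = 74

74


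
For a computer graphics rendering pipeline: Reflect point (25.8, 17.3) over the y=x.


Reflection over y=x: (x,y) -> (y,x)
(25.8, 17.3) -> (17.3, 25.8)

(17.3, 25.8)


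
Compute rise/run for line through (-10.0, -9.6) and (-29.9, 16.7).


slope = (y2-y1)/(x2-x1) = (16.7-(-9.6))/((-29.9)-(-10)) = 26.3/(-19.9) = -1.3216

-1.3216


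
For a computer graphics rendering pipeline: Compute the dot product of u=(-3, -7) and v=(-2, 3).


u . v = u_x*v_x + u_y*v_y = (-3)*(-2) + (-7)*3
= 6 + (-21) = -15

-15


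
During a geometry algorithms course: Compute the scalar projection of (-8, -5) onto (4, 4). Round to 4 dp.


u.v = -52, |v| = sqrt(32) = 5.6569
Scalar projection = u.v / |v| = -52 / sqrt(32) = -9.1924

-9.1924


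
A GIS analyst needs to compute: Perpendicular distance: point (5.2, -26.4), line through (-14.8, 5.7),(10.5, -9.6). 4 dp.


|cross product| = 506.13
|line direction| = sqrt(874.18) = 29.5665
Distance = 506.13/sqrt(874.18) = 17.1183

17.1183


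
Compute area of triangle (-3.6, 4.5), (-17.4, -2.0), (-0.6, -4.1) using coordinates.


Area = |x_A(y_B-y_C) + x_B(y_C-y_A) + x_C(y_A-y_B)|/2
= |(-7.56) + 149.64 + (-3.9)|/2
= 138.18/2 = 69.09

69.09


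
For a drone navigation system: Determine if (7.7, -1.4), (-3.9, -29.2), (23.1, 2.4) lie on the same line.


Cross product: ((-3.9)-7.7)*(2.4-(-1.4)) - ((-29.2)-(-1.4))*(23.1-7.7)
= 384.04

No, not collinear


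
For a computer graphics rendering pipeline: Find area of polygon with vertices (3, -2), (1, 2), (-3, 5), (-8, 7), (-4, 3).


Shoelace sum: (3*2 - 1*(-2)) + (1*5 - (-3)*2) + ((-3)*7 - (-8)*5) + ((-8)*3 - (-4)*7) + ((-4)*(-2) - 3*3)
= 41
Area = |41|/2 = 20.5

20.5


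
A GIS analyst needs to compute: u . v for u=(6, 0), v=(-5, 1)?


u . v = u_x*v_x + u_y*v_y = 6*(-5) + 0*1
= (-30) + 0 = -30

-30


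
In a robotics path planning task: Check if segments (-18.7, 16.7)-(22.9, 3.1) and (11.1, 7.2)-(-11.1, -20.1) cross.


Cross products: d1=-1024.44, d2=413.16, d3=10.08, d4=-1427.52
d1*d2 < 0 and d3*d4 < 0? yes

Yes, they intersect


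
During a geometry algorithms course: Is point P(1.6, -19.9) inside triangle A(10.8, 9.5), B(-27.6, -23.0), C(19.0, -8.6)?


Cross products: AB x AP = 829.96, BC x BP = -276.02, CA x CP = 407.6
All same sign? no

No, outside


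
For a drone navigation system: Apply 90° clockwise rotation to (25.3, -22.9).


90° CW: (x,y) -> (y, -x)
(25.3,-22.9) -> (-22.9, -25.3)

(-22.9, -25.3)


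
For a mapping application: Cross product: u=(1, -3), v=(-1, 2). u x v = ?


u x v = u_x*v_y - u_y*v_x = 1*2 - (-3)*(-1)
= 2 - 3 = -1

-1


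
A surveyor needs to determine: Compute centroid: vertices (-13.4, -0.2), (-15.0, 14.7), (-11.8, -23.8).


Centroid = ((x_A+x_B+x_C)/3, (y_A+y_B+y_C)/3)
= (((-13.4)+(-15)+(-11.8))/3, ((-0.2)+14.7+(-23.8))/3)
= (-13.4, -3.1)

(-13.4, -3.1)


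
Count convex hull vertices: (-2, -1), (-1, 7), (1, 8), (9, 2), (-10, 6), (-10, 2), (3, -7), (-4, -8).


Convex hull vertices (CCW): (-10, 2), (-4, -8), (3, -7), (9, 2), (1, 8), (-10, 6)
Count = 6

6


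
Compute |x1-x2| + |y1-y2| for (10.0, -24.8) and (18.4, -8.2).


|10-18.4| + |(-24.8)-(-8.2)| = 8.4 + 16.6 = 25

25


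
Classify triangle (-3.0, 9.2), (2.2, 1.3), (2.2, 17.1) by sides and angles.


Side lengths squared: AB^2=89.45, BC^2=249.64, CA^2=89.45
Sorted: [89.45, 89.45, 249.64]
By sides: Isosceles, By angles: Obtuse

Isosceles, Obtuse


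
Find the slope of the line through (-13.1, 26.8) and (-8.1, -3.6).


slope = (y2-y1)/(x2-x1) = ((-3.6)-26.8)/((-8.1)-(-13.1)) = (-30.4)/5 = -6.08

-6.08


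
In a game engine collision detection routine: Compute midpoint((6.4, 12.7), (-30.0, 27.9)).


M = ((6.4+(-30))/2, (12.7+27.9)/2)
= (-11.8, 20.3)

(-11.8, 20.3)


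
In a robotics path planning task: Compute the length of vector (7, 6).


|u| = sqrt(7^2 + 6^2) = sqrt(85) = 9.2195

9.2195


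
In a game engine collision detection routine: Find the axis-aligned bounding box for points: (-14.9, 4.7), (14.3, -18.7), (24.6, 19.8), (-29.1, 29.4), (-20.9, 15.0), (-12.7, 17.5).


x range: [-29.1, 24.6]
y range: [-18.7, 29.4]
Bounding box: (-29.1,-18.7) to (24.6,29.4)

(-29.1,-18.7) to (24.6,29.4)


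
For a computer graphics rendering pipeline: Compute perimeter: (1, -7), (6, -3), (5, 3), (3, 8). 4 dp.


Sides: (1, -7)->(6, -3): sqrt(41) = 6.403124, (6, -3)->(5, 3): sqrt(37) = 6.082763, (5, 3)->(3, 8): sqrt(29) = 5.385165, (3, 8)->(1, -7): sqrt(229) = 15.132746
Sum = 33.003798
Perimeter = 33.0038

33.0038


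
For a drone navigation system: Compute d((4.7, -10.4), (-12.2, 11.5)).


dx=-16.9, dy=21.9
d^2 = (-16.9)^2 + 21.9^2 = 765.22
d = sqrt(765.22) = 27.6626

27.6626


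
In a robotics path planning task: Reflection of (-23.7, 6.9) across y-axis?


Reflection over y-axis: (x,y) -> (-x,y)
(-23.7, 6.9) -> (23.7, 6.9)

(23.7, 6.9)


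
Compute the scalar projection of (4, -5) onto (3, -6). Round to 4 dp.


u.v = 42, |v| = sqrt(45) = 6.7082
Scalar projection = u.v / |v| = 42 / sqrt(45) = 6.261

6.261


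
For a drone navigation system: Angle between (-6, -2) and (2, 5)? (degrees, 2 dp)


u.v = -22, |u| = sqrt(40) = 6.3246, |v| = sqrt(29) = 5.3852
cos(theta) = u.v/(|u||v|) = -22/sqrt(1160) = -0.645942
theta = acos(-0.645942) = 130.24 degrees

130.24 degrees


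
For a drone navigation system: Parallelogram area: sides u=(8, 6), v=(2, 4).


|u x v| = |8*4 - 6*2|
= |32 - 12| = 20

20


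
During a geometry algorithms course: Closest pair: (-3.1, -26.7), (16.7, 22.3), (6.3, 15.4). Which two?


d(P0,P1) = 52.8492, d(P0,P2) = 43.1366, d(P1,P2) = 12.4808
Closest: P1 and P2

Closest pair: (16.7, 22.3) and (6.3, 15.4), distance = 12.4808


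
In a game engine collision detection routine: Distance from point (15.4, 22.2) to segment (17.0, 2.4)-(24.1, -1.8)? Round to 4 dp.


Project P onto AB: t = 0 (clamped to [0,1])
Closest point on segment: (17, 2.4)
Distance: 19.8645

19.8645


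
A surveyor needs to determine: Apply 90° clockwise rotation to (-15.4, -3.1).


90° CW: (x,y) -> (y, -x)
(-15.4,-3.1) -> (-3.1, 15.4)

(-3.1, 15.4)


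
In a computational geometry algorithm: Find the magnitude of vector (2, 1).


|u| = sqrt(2^2 + 1^2) = sqrt(5) = 2.2361

2.2361


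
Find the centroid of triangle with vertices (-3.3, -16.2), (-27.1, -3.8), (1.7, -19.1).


Centroid = ((x_A+x_B+x_C)/3, (y_A+y_B+y_C)/3)
= (((-3.3)+(-27.1)+1.7)/3, ((-16.2)+(-3.8)+(-19.1))/3)
= (-9.5667, -13.0333)

(-9.5667, -13.0333)


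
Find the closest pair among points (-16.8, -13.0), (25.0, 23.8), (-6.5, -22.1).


d(P0,P1) = 55.6909, d(P0,P2) = 13.7441, d(P1,P2) = 55.6692
Closest: P0 and P2

Closest pair: (-16.8, -13.0) and (-6.5, -22.1), distance = 13.7441


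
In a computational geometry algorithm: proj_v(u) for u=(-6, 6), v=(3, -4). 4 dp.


u.v = -42, |v| = sqrt(25) = 5
Scalar projection = u.v / |v| = -42 / sqrt(25) = -8.4

-8.4


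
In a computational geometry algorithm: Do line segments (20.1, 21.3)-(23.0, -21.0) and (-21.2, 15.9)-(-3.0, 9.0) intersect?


Cross products: d1=383.25, d2=-366.6, d3=-1762.65, d4=-1012.8
d1*d2 < 0 and d3*d4 < 0? no

No, they don't intersect


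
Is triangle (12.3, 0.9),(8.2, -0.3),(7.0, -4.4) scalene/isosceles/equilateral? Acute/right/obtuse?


Side lengths squared: AB^2=18.25, BC^2=18.25, CA^2=56.18
Sorted: [18.25, 18.25, 56.18]
By sides: Isosceles, By angles: Obtuse

Isosceles, Obtuse


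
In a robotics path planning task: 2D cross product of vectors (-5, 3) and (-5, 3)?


u x v = u_x*v_y - u_y*v_x = (-5)*3 - 3*(-5)
= (-15) - (-15) = 0

0


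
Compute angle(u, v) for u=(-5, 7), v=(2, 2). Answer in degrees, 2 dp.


u.v = 4, |u| = sqrt(74) = 8.6023, |v| = sqrt(8) = 2.8284
cos(theta) = u.v/(|u||v|) = 4/sqrt(592) = 0.164399
theta = acos(0.164399) = 80.54 degrees

80.54 degrees


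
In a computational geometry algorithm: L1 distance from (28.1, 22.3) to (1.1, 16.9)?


|28.1-1.1| + |22.3-16.9| = 27 + 5.4 = 32.4

32.4


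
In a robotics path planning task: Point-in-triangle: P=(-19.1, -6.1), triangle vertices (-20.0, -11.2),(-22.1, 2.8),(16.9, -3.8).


Cross products: AB x AP = -23.31, BC x BP = -327.3, CA x CP = -181.53
All same sign? yes

Yes, inside


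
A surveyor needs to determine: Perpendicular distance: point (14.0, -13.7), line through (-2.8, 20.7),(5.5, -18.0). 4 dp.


|cross product| = 364.64
|line direction| = sqrt(1566.58) = 39.58
Distance = 364.64/sqrt(1566.58) = 9.2127

9.2127


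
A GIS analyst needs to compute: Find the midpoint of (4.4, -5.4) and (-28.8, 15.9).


M = ((4.4+(-28.8))/2, ((-5.4)+15.9)/2)
= (-12.2, 5.25)

(-12.2, 5.25)


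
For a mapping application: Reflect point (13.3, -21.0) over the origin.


Reflection over origin: (x,y) -> (-x,-y)
(13.3, -21) -> (-13.3, 21)

(-13.3, 21)


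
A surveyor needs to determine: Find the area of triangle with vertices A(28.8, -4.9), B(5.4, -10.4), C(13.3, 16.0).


Area = |x_A(y_B-y_C) + x_B(y_C-y_A) + x_C(y_A-y_B)|/2
= |(-760.32) + 112.86 + 73.15|/2
= 574.31/2 = 287.155

287.155


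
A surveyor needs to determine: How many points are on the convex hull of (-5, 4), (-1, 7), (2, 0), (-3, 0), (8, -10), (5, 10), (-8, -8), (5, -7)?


Convex hull vertices (CCW): (-8, -8), (8, -10), (5, 10), (-1, 7), (-5, 4)
Count = 5

5


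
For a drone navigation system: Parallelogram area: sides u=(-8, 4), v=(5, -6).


|u x v| = |(-8)*(-6) - 4*5|
= |48 - 20| = 28

28


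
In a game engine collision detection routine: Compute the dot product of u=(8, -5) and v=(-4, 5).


u . v = u_x*v_x + u_y*v_y = 8*(-4) + (-5)*5
= (-32) + (-25) = -57

-57


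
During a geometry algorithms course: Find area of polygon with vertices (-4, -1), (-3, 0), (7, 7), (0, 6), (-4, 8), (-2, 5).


Shoelace sum: ((-4)*0 - (-3)*(-1)) + ((-3)*7 - 7*0) + (7*6 - 0*7) + (0*8 - (-4)*6) + ((-4)*5 - (-2)*8) + ((-2)*(-1) - (-4)*5)
= 60
Area = |60|/2 = 30

30


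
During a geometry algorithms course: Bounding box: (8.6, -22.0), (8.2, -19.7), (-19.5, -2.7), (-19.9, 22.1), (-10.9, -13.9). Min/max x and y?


x range: [-19.9, 8.6]
y range: [-22, 22.1]
Bounding box: (-19.9,-22) to (8.6,22.1)

(-19.9,-22) to (8.6,22.1)


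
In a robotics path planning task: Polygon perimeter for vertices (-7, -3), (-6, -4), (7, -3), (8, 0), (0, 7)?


Sides: (-7, -3)->(-6, -4): sqrt(2) = 1.414214, (-6, -4)->(7, -3): sqrt(170) = 13.038405, (7, -3)->(8, 0): sqrt(10) = 3.162278, (8, 0)->(0, 7): sqrt(113) = 10.630146, (0, 7)->(-7, -3): sqrt(149) = 12.206556
Sum = 40.451599
Perimeter = 40.4516

40.4516


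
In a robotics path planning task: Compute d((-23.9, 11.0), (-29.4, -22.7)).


dx=-5.5, dy=-33.7
d^2 = (-5.5)^2 + (-33.7)^2 = 1165.94
d = sqrt(1165.94) = 34.1459

34.1459


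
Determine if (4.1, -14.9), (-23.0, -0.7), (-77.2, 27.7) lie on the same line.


Cross product: ((-23)-4.1)*(27.7-(-14.9)) - ((-0.7)-(-14.9))*((-77.2)-4.1)
= 0

Yes, collinear


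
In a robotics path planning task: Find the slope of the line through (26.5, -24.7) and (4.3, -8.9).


slope = (y2-y1)/(x2-x1) = ((-8.9)-(-24.7))/(4.3-26.5) = 15.8/(-22.2) = -0.7117

-0.7117


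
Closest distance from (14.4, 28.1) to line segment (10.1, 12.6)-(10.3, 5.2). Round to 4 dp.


Project P onto AB: t = 0 (clamped to [0,1])
Closest point on segment: (10.1, 12.6)
Distance: 16.0854

16.0854


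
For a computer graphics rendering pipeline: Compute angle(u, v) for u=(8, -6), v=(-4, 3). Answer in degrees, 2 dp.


u.v = -50, |u| = sqrt(100) = 10, |v| = sqrt(25) = 5
cos(theta) = u.v/(|u||v|) = -50/sqrt(2500) = -1
theta = acos(-1) = 180 degrees

180 degrees


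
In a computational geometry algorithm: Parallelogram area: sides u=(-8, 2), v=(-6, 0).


|u x v| = |(-8)*0 - 2*(-6)|
= |0 - (-12)| = 12

12


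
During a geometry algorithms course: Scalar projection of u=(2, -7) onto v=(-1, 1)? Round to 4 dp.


u.v = -9, |v| = sqrt(2) = 1.4142
Scalar projection = u.v / |v| = -9 / sqrt(2) = -6.364

-6.364


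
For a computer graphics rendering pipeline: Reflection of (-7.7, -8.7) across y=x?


Reflection over y=x: (x,y) -> (y,x)
(-7.7, -8.7) -> (-8.7, -7.7)

(-8.7, -7.7)


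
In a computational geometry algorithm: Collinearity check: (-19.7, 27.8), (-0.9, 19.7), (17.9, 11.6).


Cross product: ((-0.9)-(-19.7))*(11.6-27.8) - (19.7-27.8)*(17.9-(-19.7))
= 0

Yes, collinear


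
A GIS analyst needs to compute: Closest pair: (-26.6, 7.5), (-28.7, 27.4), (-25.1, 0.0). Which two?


d(P0,P1) = 20.0105, d(P0,P2) = 7.6485, d(P1,P2) = 27.6355
Closest: P0 and P2

Closest pair: (-26.6, 7.5) and (-25.1, 0.0), distance = 7.6485


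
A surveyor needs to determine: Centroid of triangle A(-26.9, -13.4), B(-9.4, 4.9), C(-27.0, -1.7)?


Centroid = ((x_A+x_B+x_C)/3, (y_A+y_B+y_C)/3)
= (((-26.9)+(-9.4)+(-27))/3, ((-13.4)+4.9+(-1.7))/3)
= (-21.1, -3.4)

(-21.1, -3.4)


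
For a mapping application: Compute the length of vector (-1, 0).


|u| = sqrt((-1)^2 + 0^2) = sqrt(1) = 1

1


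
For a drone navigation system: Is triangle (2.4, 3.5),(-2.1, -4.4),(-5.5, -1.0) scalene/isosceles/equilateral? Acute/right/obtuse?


Side lengths squared: AB^2=82.66, BC^2=23.12, CA^2=82.66
Sorted: [23.12, 82.66, 82.66]
By sides: Isosceles, By angles: Acute

Isosceles, Acute


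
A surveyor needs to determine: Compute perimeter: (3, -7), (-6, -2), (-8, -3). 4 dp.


Sides: (3, -7)->(-6, -2): sqrt(106) = 10.29563, (-6, -2)->(-8, -3): sqrt(5) = 2.236068, (-8, -3)->(3, -7): sqrt(137) = 11.7047
Sum = 24.236398
Perimeter = 24.2364

24.2364


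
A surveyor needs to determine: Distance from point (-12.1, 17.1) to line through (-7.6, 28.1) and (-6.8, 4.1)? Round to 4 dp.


|cross product| = 116.8
|line direction| = sqrt(576.64) = 24.0133
Distance = 116.8/sqrt(576.64) = 4.864

4.864


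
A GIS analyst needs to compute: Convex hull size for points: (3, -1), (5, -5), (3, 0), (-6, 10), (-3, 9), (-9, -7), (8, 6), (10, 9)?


Convex hull vertices (CCW): (-9, -7), (5, -5), (10, 9), (-6, 10)
Count = 4

4


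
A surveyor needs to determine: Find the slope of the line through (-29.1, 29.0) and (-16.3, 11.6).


slope = (y2-y1)/(x2-x1) = (11.6-29)/((-16.3)-(-29.1)) = (-17.4)/12.8 = -1.3594

-1.3594


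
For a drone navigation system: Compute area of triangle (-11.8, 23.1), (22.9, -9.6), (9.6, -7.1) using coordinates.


Area = |x_A(y_B-y_C) + x_B(y_C-y_A) + x_C(y_A-y_B)|/2
= |29.5 + (-691.58) + 313.92|/2
= 348.16/2 = 174.08

174.08


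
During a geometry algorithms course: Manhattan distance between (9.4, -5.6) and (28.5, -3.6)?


|9.4-28.5| + |(-5.6)-(-3.6)| = 19.1 + 2 = 21.1

21.1


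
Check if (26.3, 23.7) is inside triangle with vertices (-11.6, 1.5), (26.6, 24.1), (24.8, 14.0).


Cross products: AB x AP = -8.5, BC x BP = -2.31, CA x CP = -334.33
All same sign? yes

Yes, inside


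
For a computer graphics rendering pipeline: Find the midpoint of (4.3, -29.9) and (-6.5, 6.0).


M = ((4.3+(-6.5))/2, ((-29.9)+6)/2)
= (-1.1, -11.95)

(-1.1, -11.95)


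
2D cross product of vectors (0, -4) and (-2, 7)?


u x v = u_x*v_y - u_y*v_x = 0*7 - (-4)*(-2)
= 0 - 8 = -8

-8


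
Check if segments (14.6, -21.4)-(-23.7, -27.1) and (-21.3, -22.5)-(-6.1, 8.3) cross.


Cross products: d1=-1089, d2=4, d3=-162.5, d4=-1255.5
d1*d2 < 0 and d3*d4 < 0? no

No, they don't intersect


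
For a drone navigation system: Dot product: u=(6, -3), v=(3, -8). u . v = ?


u . v = u_x*v_x + u_y*v_y = 6*3 + (-3)*(-8)
= 18 + 24 = 42

42


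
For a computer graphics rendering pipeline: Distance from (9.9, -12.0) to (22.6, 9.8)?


dx=12.7, dy=21.8
d^2 = 12.7^2 + 21.8^2 = 636.53
d = sqrt(636.53) = 25.2295

25.2295


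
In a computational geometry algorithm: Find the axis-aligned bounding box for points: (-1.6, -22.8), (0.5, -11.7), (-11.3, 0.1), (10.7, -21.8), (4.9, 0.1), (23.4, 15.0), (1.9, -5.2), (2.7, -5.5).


x range: [-11.3, 23.4]
y range: [-22.8, 15]
Bounding box: (-11.3,-22.8) to (23.4,15)

(-11.3,-22.8) to (23.4,15)


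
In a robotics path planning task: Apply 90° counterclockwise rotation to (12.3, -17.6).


90° CCW: (x,y) -> (-y, x)
(12.3,-17.6) -> (17.6, 12.3)

(17.6, 12.3)


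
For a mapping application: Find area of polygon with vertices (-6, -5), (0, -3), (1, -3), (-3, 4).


Shoelace sum: ((-6)*(-3) - 0*(-5)) + (0*(-3) - 1*(-3)) + (1*4 - (-3)*(-3)) + ((-3)*(-5) - (-6)*4)
= 55
Area = |55|/2 = 27.5

27.5


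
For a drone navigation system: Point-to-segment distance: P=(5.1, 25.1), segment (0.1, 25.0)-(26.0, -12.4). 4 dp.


Project P onto AB: t = 0.0608 (clamped to [0,1])
Closest point on segment: (1.6738, 22.7273)
Distance: 4.1675

4.1675


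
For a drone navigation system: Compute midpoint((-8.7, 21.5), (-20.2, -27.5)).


M = (((-8.7)+(-20.2))/2, (21.5+(-27.5))/2)
= (-14.45, -3)

(-14.45, -3)


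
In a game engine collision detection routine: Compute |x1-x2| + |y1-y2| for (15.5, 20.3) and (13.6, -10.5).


|15.5-13.6| + |20.3-(-10.5)| = 1.9 + 30.8 = 32.7

32.7


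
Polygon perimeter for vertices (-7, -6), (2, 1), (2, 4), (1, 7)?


Sides: (-7, -6)->(2, 1): sqrt(130) = 11.401754, (2, 1)->(2, 4): sqrt(9) = 3, (2, 4)->(1, 7): sqrt(10) = 3.162278, (1, 7)->(-7, -6): sqrt(233) = 15.264338
Sum = 32.82837
Perimeter = 32.8284

32.8284


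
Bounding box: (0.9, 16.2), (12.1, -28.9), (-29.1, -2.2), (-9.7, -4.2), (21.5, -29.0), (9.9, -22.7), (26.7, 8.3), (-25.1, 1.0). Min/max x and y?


x range: [-29.1, 26.7]
y range: [-29, 16.2]
Bounding box: (-29.1,-29) to (26.7,16.2)

(-29.1,-29) to (26.7,16.2)


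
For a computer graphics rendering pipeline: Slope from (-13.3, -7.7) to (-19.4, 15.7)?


slope = (y2-y1)/(x2-x1) = (15.7-(-7.7))/((-19.4)-(-13.3)) = 23.4/(-6.1) = -3.8361

-3.8361
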